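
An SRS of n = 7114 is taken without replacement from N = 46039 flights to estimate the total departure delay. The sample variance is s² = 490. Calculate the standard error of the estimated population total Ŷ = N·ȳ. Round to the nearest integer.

11110

Var(Ŷ) = N²·Var(ȳ) = N²·(1 − n/N)·s²/n.
f = 7114/46039 = 0.15452117; Var(ȳ) = 0.84547883·490/7114 = 0.058235118.
Var(Ŷ) = 46039² · 0.058235118 = 1.2343455 × 10^8.
SE(Ŷ) = √(1.2343455 × 10^8) = 11110.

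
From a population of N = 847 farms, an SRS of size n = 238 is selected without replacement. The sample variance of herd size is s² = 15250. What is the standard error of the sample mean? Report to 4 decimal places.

Under SRS without replacement, Var(ȳ) = (1 − f)·s²/n with f = n/N = 238/847 = 0.28099174.
Var(ȳ) = (1 − 0.28099174)·15250/238 = 0.71900826·64.07563 = 46.070908.
SE(ȳ) = √(46.070908) = 6.7876.

6.7876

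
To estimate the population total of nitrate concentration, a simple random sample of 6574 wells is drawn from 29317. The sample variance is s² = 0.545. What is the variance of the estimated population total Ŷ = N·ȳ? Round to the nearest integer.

55276

Var(Ŷ) = N²·Var(ȳ) = N²·(1 − n/N)·s²/n.
f = 6574/29317 = 0.22423850; Var(ȳ) = 0.77576150·0.545/6574 = 6.4312446 × 10^-5.
Var(Ŷ) = 29317² · (6.4312446 × 10^-5) = 55275.678.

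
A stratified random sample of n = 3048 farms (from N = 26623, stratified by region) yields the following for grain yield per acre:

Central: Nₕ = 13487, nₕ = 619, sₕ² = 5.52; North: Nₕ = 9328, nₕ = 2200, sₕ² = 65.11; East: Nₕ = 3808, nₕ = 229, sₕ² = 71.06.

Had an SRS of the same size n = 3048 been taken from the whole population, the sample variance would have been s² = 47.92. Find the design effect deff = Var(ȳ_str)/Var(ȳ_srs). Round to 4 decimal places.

Var(ȳ_str) = Σ Wₕ²(1−fₕ)sₕ²/nₕ with Wₕ = Nₕ/26623:
  Central: (13487/26623)²·(1−619/13487)·5.52/619 = 0.0021835385
  North: (9328/26623)²·(1−2200/9328)·65.11/2200 = 0.0027763055
  East: (3808/26623)²·(1−229/3808)·71.06/229 = 0.0059667024
  → Var(ȳ_str) = 0.010926546.
Var(ȳ_srs) = (1 − 3048/26623)·47.92/3048 = 0.013921837.
deff = 0.010926546 / 0.013921837 = 0.7848.

0.7848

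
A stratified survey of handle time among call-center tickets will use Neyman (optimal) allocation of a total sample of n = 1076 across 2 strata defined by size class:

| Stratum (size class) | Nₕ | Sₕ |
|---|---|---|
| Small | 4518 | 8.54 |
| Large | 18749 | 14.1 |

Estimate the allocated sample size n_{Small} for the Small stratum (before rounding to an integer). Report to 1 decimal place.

Neyman allocation: nₕ = n·NₕSₕ / Σⱼ NⱼSⱼ.
Σ NⱼSⱼ = 4518·8.54 + 18749·14.1 = 302944.62.
n_{Small} = 1076·4518·8.54 / 302944.62 = 137.0.

137.0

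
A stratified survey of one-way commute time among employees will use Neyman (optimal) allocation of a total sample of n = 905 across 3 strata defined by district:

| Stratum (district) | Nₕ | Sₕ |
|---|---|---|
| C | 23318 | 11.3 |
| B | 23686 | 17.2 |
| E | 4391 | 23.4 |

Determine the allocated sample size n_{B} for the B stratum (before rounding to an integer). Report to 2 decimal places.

476.57

Neyman allocation: nₕ = n·NₕSₕ / Σⱼ NⱼSⱼ.
Σ NⱼSⱼ = 23318·11.3 + 23686·17.2 + 4391·23.4 = 773642.
n_{B} = 905·23686·17.2 / 773642 = 476.57.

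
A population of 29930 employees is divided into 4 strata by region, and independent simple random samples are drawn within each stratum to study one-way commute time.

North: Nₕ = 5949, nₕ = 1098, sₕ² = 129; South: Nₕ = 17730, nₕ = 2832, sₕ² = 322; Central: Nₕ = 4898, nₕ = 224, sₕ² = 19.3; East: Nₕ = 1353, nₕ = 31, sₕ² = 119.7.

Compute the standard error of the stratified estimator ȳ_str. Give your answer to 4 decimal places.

0.2173

Var(ȳ_str) = Σₕ Wₕ²(1 − fₕ)sₕ²/nₕ with Wₕ = Nₕ/N, N = 29930.
North: Wₕ = 0.19876378; term = 0.19876378²·(1 − 0.18456884)·129/1098 = 0.0037848544.
South: Wₕ = 0.59238223; term = 0.59238223²·(1 − 0.15972927)·322/2832 = 0.033526321.
Central: Wₕ = 0.16364851; term = 0.16364851²·(1 − 0.04573295)·19.3/224 = 0.0022019292.
East: Wₕ = 0.04520548; term = 0.04520548²·(1 − 0.02291205)·119.7/31 = 0.0077098916.
Sum = 0.047222996.
SE = √(0.047222996) = 0.2173.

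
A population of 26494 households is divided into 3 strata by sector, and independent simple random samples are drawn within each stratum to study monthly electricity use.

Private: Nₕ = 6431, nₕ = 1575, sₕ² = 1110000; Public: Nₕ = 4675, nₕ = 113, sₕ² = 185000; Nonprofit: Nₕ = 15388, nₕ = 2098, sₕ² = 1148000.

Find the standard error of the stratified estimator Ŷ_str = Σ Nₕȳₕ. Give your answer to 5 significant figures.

Var(Ŷ_str) = Σₕ Nₕ²(1 − fₕ)sₕ²/nₕ.
Private: 6431²·(1 − 1575/6431)·1110000/1575 = 2.2008964 × 10^10.
Public: 4675²·(1 − 113/4675)·185000/113 = 3.4916458 × 10^10.
Nonprofit: 15388²·(1 − 2098/15388)·1148000/2098 = 1.1190347 × 10^11.
Sum = 1.6882889 × 10^11.
SE = √(1.6882889 × 10^11) = 410890.

410890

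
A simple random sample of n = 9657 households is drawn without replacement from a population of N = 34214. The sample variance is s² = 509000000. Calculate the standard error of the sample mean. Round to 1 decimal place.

Under SRS without replacement, Var(ȳ) = (1 − f)·s²/n with f = n/N = 9657/34214 = 0.28225288.
Var(ȳ) = (1 − 0.28225288)·509000000/9657 = 0.71774712·52707.88 = 37830.929.
SE(ȳ) = √(37830.929) = 194.5.

194.5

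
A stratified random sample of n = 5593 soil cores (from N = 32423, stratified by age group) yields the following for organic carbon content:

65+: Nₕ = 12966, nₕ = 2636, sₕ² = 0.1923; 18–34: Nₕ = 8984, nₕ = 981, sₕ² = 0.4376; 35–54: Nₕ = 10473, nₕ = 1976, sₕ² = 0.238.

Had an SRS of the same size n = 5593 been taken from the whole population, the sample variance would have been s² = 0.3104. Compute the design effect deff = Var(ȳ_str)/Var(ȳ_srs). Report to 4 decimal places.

1.0887

Var(ȳ_str) = Σ Wₕ²(1−fₕ)sₕ²/nₕ with Wₕ = Nₕ/32423:
  65+: (12966/32423)²·(1−2636/12966)·0.1923/2636 = 9.2946668 × 10^-6
  18–34: (8984/32423)²·(1−981/8984)·0.4376/981 = 3.0508754 × 10^-5
  35–54: (10473/32423)²·(1−1976/10473)·0.238/1976 = 1.0195777 × 10^-5
  → Var(ȳ_str) = 4.9999198 × 10^-5.
Var(ȳ_srs) = (1 − 5593/32423)·0.3104/5593 = 4.5924493 × 10^-5.
deff = (4.9999198 × 10^-5) / (4.5924493 × 10^-5) = 1.0887.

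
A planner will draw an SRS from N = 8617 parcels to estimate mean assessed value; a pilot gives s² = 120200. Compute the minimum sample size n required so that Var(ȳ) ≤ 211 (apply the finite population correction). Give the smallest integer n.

Without fpc, n₀ = s²/D = 120200/211 = 569.6682.
With fpc, (1 − n/N)·s²/n ≤ D requires n ≥ n₀/(1 + n₀/N) = 569.6682/(1 + 569.6682/8617) = 534.3429.
Rounding up, n = 535.

535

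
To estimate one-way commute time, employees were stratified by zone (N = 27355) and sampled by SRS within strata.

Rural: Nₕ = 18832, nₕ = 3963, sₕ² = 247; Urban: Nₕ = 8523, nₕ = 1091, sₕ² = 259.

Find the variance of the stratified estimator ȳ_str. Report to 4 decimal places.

Var(ȳ_str) = Σₕ Wₕ²(1 − fₕ)sₕ²/nₕ with Wₕ = Nₕ/N, N = 27355.
Rural: Wₕ = 0.68842990; term = 0.68842990²·(1 − 0.21043968)·247/3963 = 0.023322637.
Urban: Wₕ = 0.31157010; term = 0.31157010²·(1 − 0.12800657)·259/1091 = 0.020095544.
Sum = 0.043418181.

0.0434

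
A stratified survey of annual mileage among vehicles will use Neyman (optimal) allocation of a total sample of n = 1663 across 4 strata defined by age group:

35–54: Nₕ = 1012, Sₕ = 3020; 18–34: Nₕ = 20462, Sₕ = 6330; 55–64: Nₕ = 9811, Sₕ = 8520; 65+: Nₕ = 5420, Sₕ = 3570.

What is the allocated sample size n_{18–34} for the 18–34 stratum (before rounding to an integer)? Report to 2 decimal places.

Neyman allocation: nₕ = n·NₕSₕ / Σⱼ NⱼSⱼ.
Σ NⱼSⱼ = 1012·3020 + 20462·6330 + 9811·8520 + 5420·3570 = 2.3551982 × 10^8.
n_{18–34} = 1663·20462·6330 / (2.3551982 × 10^8) = 914.57.

914.57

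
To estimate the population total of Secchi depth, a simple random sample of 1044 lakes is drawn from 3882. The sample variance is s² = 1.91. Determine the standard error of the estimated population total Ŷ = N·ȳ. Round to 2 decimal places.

141.97

Var(Ŷ) = N²·Var(ȳ) = N²·(1 − n/N)·s²/n.
f = 1044/3882 = 0.26893354; Var(ȳ) = 0.73106646·1.91/1044 = 0.0013374875.
Var(Ŷ) = 3882² · 0.0013374875 = 20155.835.
SE(Ŷ) = √(20155.835) = 141.97.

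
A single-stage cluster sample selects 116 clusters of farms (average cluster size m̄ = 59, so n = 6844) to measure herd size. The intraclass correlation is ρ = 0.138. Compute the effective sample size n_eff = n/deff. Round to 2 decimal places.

deff = 1 + (59 − 1)·0.138 = 1 + 8.004 = 9.004.
n_eff = 6844 / 9.004 = 760.11.

760.11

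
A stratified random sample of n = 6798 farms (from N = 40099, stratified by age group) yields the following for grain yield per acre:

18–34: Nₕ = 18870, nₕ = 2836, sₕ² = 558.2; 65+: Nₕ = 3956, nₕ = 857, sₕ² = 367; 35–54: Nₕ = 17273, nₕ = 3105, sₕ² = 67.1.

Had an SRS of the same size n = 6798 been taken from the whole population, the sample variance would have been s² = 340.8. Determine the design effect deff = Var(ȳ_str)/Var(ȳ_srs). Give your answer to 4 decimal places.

1.0470

Var(ȳ_str) = Σ Wₕ²(1−fₕ)sₕ²/nₕ with Wₕ = Nₕ/40099:
  18–34: (18870/40099)²·(1−2836/18870)·558.2/2836 = 0.037036531
  65+: (3956/40099)²·(1−857/3956)·367/857 = 0.0032650965
  35–54: (17273/40099)²·(1−3105/17273)·67.1/3105 = 0.0032890476
  → Var(ȳ_str) = 0.043590675.
Var(ȳ_srs) = (1 − 6798/40099)·340.8/6798 = 0.041633427.
deff = 0.043590675 / 0.041633427 = 1.0470.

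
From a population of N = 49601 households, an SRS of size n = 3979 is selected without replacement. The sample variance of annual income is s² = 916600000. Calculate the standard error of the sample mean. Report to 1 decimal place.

Under SRS without replacement, Var(ȳ) = (1 − f)·s²/n with f = n/N = 3979/49601 = 0.08022016.
Var(ȳ) = (1 − 0.08022016)·916600000/3979 = 0.91977984·230359.39 = 211879.92.
SE(ȳ) = √(211879.92) = 460.3.

460.3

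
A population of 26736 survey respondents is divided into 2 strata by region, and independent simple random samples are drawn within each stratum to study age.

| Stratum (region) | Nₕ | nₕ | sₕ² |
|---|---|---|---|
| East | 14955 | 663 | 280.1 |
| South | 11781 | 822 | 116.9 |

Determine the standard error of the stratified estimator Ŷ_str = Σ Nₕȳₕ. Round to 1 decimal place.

10424.0

Var(Ŷ_str) = Σₕ Nₕ²(1 − fₕ)sₕ²/nₕ.
East: 14955²·(1 − 663/14955)·280.1/663 = 9.0298182 × 10^7.
South: 11781²·(1 − 822/11781)·116.9/822 = 1.8360977 × 10^7.
Sum = 1.0865916 × 10^8.
SE = √(1.0865916 × 10^8) = 10424.0.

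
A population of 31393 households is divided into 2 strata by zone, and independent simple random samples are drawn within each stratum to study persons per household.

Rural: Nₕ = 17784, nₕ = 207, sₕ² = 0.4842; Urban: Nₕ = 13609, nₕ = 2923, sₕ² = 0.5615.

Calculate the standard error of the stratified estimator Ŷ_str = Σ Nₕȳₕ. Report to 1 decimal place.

Var(Ŷ_str) = Σₕ Nₕ²(1 − fₕ)sₕ²/nₕ.
Rural: 17784²·(1 − 207/17784)·0.4842/207 = 731187.3.
Urban: 13609²·(1 − 2923/13609)·0.5615/2923 = 27935.878.
Sum = 759123.18.
SE = √(759123.18) = 871.3.

871.3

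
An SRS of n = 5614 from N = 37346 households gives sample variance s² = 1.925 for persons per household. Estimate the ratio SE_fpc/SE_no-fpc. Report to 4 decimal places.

0.9218

f = n/N = 5614/37346 = 0.15032400.
SE_no-fpc = √(s²/n) = 0.018517364; SE_fpc = √((1−f)s²/n) = 0.017068912.
Ratio = √(1−f) = 0.92177872.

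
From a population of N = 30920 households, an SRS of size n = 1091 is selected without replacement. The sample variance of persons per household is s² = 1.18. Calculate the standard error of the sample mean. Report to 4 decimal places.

0.0323

Under SRS without replacement, Var(ȳ) = (1 − f)·s²/n with f = n/N = 1091/30920 = 0.03528461.
Var(ȳ) = (1 − 0.03528461)·1.18/1091 = 0.96471539·0.0010815765 = 0.0010434135.
SE(ȳ) = √(0.0010434135) = 0.0323.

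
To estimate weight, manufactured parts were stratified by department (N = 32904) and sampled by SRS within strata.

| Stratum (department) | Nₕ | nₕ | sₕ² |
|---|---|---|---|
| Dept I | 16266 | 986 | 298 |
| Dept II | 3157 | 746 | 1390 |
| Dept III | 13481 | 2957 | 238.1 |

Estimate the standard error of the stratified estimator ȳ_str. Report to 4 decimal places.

Var(ȳ_str) = Σₕ Wₕ²(1 − fₕ)sₕ²/nₕ with Wₕ = Nₕ/N, N = 32904.
Dept I: Wₕ = 0.49434719; term = 0.49434719²·(1 − 0.06061724)·298/986 = 0.069381882.
Dept II: Wₕ = 0.09594578; term = 0.09594578²·(1 − 0.23630029)·1390/746 = 0.013099369.
Dept III: Wₕ = 0.40970703; term = 0.40970703²·(1 − 0.21934575)·238.1/2957 = 0.010551486.
Sum = 0.093032737.
SE = √(0.093032737) = 0.3050.

0.3050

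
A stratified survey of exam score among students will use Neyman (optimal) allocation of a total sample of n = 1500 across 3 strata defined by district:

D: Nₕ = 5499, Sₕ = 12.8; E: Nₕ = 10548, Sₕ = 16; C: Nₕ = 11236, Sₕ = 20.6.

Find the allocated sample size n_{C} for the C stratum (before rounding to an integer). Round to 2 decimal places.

737.74

Neyman allocation: nₕ = n·NₕSₕ / Σⱼ NⱼSⱼ.
Σ NⱼSⱼ = 5499·12.8 + 10548·16 + 11236·20.6 = 470616.8.
n_{C} = 1500·11236·20.6 / 470616.8 = 737.74.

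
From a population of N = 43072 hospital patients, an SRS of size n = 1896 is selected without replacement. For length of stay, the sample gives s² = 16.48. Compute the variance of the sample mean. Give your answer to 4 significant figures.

0.008309

Under SRS without replacement, Var(ȳ) = (1 − f)·s²/n with f = n/N = 1896/43072 = 0.04401932.
Var(ȳ) = (1 − 0.04401932)·16.48/1896 = 0.95598068·0.0086919831 = 0.008309368.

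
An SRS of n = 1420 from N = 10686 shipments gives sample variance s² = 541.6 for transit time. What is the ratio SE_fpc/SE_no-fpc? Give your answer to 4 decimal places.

f = n/N = 1420/10686 = 0.13288415.
SE_no-fpc = √(s²/n) = 0.61758275; SE_fpc = √((1−f)s²/n) = 0.57508722.
Ratio = √(1−f) = 0.93119056.

0.9312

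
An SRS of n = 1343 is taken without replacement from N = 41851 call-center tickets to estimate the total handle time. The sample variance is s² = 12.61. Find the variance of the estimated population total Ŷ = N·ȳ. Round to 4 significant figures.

Var(Ŷ) = N²·Var(ȳ) = N²·(1 − n/N)·s²/n.
f = 1343/41851 = 0.03209003; Var(ȳ) = 0.96790997·12.61/1343 = 0.0090881196.
Var(Ŷ) = 41851² · 0.0090881196 = 1.5917898 × 10^7.

1.592 × 10^7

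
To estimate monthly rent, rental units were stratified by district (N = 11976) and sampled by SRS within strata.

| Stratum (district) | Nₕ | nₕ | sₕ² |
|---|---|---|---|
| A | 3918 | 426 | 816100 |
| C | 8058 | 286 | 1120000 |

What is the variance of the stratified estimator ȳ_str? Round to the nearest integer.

1893

Var(ȳ_str) = Σₕ Wₕ²(1 − fₕ)sₕ²/nₕ with Wₕ = Nₕ/N, N = 11976.
A: Wₕ = 0.32715431; term = 0.32715431²·(1 − 0.10872894)·816100/426 = 182.74642.
C: Wₕ = 0.67284569; term = 0.67284569²·(1 − 0.03549268)·1120000/286 = 1709.9699.
Sum = 1892.7163.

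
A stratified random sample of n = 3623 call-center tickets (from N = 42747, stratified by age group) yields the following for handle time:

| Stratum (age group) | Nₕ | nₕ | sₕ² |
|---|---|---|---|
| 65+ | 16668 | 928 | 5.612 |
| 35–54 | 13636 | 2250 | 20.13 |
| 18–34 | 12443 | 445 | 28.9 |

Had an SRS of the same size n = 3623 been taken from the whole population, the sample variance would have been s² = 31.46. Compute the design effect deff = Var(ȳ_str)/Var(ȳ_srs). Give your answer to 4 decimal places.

0.8725

Var(ȳ_str) = Σ Wₕ²(1−fₕ)sₕ²/nₕ with Wₕ = Nₕ/42747:
  65+: (16668/42747)²·(1−928/16668)·5.612/928 = 8.6825366 × 10^-4
  35–54: (13636/42747)²·(1−2250/13636)·20.13/2250 = 7.6016548 × 10^-4
  18–34: (12443/42747)²·(1−445/12443)·28.9/445 = 0.0053059177
  → Var(ȳ_str) = 0.0069343368.
Var(ȳ_srs) = (1 − 3623/42747)·31.46/3623 = 0.0079474535.
deff = 0.0069343368 / 0.0079474535 = 0.8725.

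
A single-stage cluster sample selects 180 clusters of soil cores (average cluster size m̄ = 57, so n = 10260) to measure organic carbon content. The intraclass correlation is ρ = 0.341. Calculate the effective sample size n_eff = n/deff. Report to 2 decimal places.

510.55

deff = 1 + (57 − 1)·0.341 = 1 + 19.096 = 20.096.
n_eff = 10260 / 20.096 = 510.55.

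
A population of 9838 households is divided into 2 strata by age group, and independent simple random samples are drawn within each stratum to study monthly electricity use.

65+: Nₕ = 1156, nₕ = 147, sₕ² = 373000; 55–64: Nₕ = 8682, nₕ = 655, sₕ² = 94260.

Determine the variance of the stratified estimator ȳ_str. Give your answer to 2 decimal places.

Var(ȳ_str) = Σₕ Wₕ²(1 − fₕ)sₕ²/nₕ with Wₕ = Nₕ/N, N = 9838.
65+: Wₕ = 0.11750356; term = 0.11750356²·(1 − 0.12716263)·373000/147 = 30.579252.
55–64: Wₕ = 0.88249644; term = 0.88249644²·(1 − 0.07544345)·94260/655 = 103.62047.
Sum = 134.19972.

134.20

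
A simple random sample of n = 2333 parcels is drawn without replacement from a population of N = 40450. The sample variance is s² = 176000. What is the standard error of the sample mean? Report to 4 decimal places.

Under SRS without replacement, Var(ȳ) = (1 − f)·s²/n with f = n/N = 2333/40450 = 0.05767614.
Var(ȳ) = (1 − 0.05767614)·176000/2333 = 0.94232386·75.439348 = 71.088298.
SE(ȳ) = √(71.088298) = 8.4314.

8.4314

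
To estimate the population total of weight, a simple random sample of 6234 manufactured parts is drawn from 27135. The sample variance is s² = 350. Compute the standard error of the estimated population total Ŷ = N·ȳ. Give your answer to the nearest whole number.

5643

Var(Ŷ) = N²·Var(ȳ) = N²·(1 − n/N)·s²/n.
f = 6234/27135 = 0.22974019; Var(ȳ) = 0.77025981·350/6234 = 0.043245257.
Var(Ŷ) = 27135² · 0.043245257 = 3.1841838 × 10^7.
SE(Ŷ) = √(3.1841838 × 10^7) = 5643.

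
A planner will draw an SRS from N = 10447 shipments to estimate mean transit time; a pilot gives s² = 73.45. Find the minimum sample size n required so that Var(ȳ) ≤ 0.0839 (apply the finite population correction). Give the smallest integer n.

Without fpc, n₀ = s²/D = 73.45/0.0839 = 875.4470.
With fpc, (1 − n/N)·s²/n ≤ D requires n ≥ n₀/(1 + n₀/N) = 875.4470/(1 + 875.4470/10447) = 807.7578.
Rounding up, n = 808.

808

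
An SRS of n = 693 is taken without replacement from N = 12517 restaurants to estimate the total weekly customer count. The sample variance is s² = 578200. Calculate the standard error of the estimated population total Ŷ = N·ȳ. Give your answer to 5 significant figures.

351400

Var(Ŷ) = N²·Var(ȳ) = N²·(1 − n/N)·s²/n.
f = 693/12517 = 0.05536470; Var(ȳ) = 0.94463530·578200/693 = 788.15026.
Var(Ŷ) = 12517² · 788.15026 = 1.2348367 × 10^11.
SE(Ŷ) = √(1.2348367 × 10^11) = 351400.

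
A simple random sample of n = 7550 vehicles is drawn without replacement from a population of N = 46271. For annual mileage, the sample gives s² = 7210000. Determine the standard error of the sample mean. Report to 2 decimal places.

28.27

Under SRS without replacement, Var(ȳ) = (1 − f)·s²/n with f = n/N = 7550/46271 = 0.16316916.
Var(ȳ) = (1 − 0.16316916)·7210000/7550 = 0.83683084·954.96689 = 799.14575.
SE(ȳ) = √(799.14575) = 28.27.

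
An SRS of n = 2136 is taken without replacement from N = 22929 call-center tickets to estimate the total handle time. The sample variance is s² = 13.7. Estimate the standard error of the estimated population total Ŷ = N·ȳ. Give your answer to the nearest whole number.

1749

Var(Ŷ) = N²·Var(ȳ) = N²·(1 − n/N)·s²/n.
f = 2136/22929 = 0.09315714; Var(ȳ) = 0.90684286·13.7/2136 = 0.0058163611.
Var(Ŷ) = 22929² · 0.0058163611 = 3.0578881 × 10^6.
SE(Ŷ) = √(3.0578881 × 10^6) = 1749.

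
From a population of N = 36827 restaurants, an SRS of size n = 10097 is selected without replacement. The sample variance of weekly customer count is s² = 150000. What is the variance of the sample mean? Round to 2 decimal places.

Under SRS without replacement, Var(ȳ) = (1 − f)·s²/n with f = n/N = 10097/36827 = 0.27417384.
Var(ȳ) = (1 − 0.27417384)·150000/10097 = 0.72582616·14.855898 = 10.782799.

10.78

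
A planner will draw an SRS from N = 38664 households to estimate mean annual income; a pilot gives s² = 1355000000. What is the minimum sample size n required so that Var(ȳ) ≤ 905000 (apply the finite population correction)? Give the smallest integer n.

1442

Without fpc, n₀ = s²/D = 1355000000/905000 = 1497.2376.
With fpc, (1 − n/N)·s²/n ≤ D requires n ≥ n₀/(1 + n₀/N) = 1497.2376/(1 + 1497.2376/38664) = 1441.4196.
Rounding up, n = 1442.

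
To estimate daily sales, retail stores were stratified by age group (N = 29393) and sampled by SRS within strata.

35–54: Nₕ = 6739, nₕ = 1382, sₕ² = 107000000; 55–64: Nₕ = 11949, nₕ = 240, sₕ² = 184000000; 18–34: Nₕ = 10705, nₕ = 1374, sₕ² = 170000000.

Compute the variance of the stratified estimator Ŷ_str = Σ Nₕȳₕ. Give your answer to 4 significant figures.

1.224 × 10^14

Var(Ŷ_str) = Σₕ Nₕ²(1 − fₕ)sₕ²/nₕ.
35–54: 6739²·(1 − 1382/6739)·107000000/1382 = 2.795071 × 10^12.
55–64: 11949²·(1 − 240/11949)·184000000/240 = 1.0726498 × 10^14.
18–34: 10705²·(1 − 1374/10705)·170000000/1374 = 1.2358821 × 10^13.
Sum = 1.2241887 × 10^14.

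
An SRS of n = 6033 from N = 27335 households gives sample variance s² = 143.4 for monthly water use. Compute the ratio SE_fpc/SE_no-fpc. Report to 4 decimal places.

f = n/N = 6033/27335 = 0.22070605.
SE_no-fpc = √(s²/n) = 0.15417285; SE_fpc = √((1−f)s²/n) = 0.13610014.
Ratio = √(1−f) = 0.88277627.

0.8828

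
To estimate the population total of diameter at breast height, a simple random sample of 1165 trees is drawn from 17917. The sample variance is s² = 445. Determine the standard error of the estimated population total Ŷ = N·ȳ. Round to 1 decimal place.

10707.4

Var(Ŷ) = N²·Var(ȳ) = N²·(1 − n/N)·s²/n.
f = 1165/17917 = 0.06502205; Var(ȳ) = 0.93497795·445/1165 = 0.3571375.
Var(Ŷ) = 17917² · 0.3571375 = 1.1464788 × 10^8.
SE(Ŷ) = √(1.1464788 × 10^8) = 10707.4.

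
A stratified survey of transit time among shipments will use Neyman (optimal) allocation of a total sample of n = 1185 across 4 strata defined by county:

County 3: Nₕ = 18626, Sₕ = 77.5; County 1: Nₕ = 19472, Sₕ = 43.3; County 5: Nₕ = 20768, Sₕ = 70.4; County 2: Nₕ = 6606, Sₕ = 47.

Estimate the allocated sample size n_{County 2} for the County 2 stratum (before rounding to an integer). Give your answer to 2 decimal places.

90.64

Neyman allocation: nₕ = n·NₕSₕ / Σⱼ NⱼSⱼ.
Σ NⱼSⱼ = 18626·77.5 + 19472·43.3 + 20768·70.4 + 6606·47 = 4.0592018 × 10^6.
n_{County 2} = 1185·6606·47 / (4.0592018 × 10^6) = 90.64.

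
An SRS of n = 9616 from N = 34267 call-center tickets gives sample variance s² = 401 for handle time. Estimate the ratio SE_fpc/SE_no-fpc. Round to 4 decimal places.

f = n/N = 9616/34267 = 0.28061984.
SE_no-fpc = √(s²/n) = 0.20420904; SE_fpc = √((1−f)s²/n) = 0.17320251.
Ratio = √(1−f) = 0.84816282.

0.8482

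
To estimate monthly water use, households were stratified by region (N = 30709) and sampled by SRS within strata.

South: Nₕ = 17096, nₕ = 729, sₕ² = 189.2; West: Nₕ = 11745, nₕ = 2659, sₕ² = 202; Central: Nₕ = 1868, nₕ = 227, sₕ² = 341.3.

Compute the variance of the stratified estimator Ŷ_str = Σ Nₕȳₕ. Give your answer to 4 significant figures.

Var(Ŷ_str) = Σₕ Nₕ²(1 − fₕ)sₕ²/nₕ.
South: 17096²·(1 − 729/17096)·189.2/729 = 7.2620159 × 10^7.
West: 11745²·(1 − 2659/11745)·202/2659 = 8.1069741 × 10^6.
Central: 1868²·(1 − 227/1868)·341.3/227 = 4.6088851 × 10^6.
Sum = 8.5336018 × 10^7.

8.534 × 10^7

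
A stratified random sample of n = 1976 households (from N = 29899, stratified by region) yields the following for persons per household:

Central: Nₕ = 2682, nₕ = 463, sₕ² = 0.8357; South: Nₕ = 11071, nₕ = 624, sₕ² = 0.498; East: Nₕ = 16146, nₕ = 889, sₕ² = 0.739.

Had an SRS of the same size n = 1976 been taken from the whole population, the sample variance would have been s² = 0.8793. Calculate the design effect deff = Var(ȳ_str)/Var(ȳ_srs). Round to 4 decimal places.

0.8286

Var(ȳ_str) = Σ Wₕ²(1−fₕ)sₕ²/nₕ with Wₕ = Nₕ/29899:
  Central: (2682/29899)²·(1−463/2682)·0.8357/463 = 1.2016339 × 10^-5
  South: (11071/29899)²·(1−624/11071)·0.498/624 = 1.0325471 × 10^-4
  East: (16146/29899)²·(1−889/16146)·0.739/889 = 2.2906748 × 10^-4
  → Var(ȳ_str) = 3.4433853 × 10^-4.
Var(ȳ_srs) = (1 − 1976/29899)·0.8793/1976 = 4.1558087 × 10^-4.
deff = (3.4433853 × 10^-4) / (4.1558087 × 10^-4) = 0.8286.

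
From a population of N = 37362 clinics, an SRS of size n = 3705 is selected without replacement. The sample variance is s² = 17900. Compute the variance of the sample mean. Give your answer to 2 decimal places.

Under SRS without replacement, Var(ȳ) = (1 − f)·s²/n with f = n/N = 3705/37362 = 0.09916493.
Var(ȳ) = (1 − 0.09916493)·17900/3705 = 0.90083507·4.831309 = 4.3522126.

4.35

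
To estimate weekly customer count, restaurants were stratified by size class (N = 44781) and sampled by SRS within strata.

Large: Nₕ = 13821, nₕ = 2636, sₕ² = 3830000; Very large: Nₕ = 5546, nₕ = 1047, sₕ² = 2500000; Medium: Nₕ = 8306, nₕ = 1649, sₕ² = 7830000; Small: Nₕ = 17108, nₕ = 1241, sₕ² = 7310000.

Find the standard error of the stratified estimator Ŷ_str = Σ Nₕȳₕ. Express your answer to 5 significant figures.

1.4648 × 10^6

Var(Ŷ_str) = Σₕ Nₕ²(1 − fₕ)sₕ²/nₕ.
Large: 13821²·(1 − 2636/13821)·3830000/2636 = 2.2460986 × 10^11.
Very large: 5546²·(1 − 1047/5546)·2500000/1047 = 5.9578448 × 10^10.
Medium: 8306²·(1 − 1649/8306)·7830000/1649 = 2.6254974 × 10^11.
Small: 17108²·(1 − 1241/17108)·7310000/1241 = 1.5989676 × 10^12.
Sum = 2.1457056 × 10^12.
SE = √(2.1457056 × 10^12) = 1.4648 × 10^6.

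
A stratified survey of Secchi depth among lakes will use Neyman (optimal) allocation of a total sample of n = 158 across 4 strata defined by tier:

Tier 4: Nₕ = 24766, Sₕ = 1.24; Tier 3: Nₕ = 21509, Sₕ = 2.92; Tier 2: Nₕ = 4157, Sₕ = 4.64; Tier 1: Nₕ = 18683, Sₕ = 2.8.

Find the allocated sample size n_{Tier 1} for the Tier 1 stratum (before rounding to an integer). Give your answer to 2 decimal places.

Neyman allocation: nₕ = n·NₕSₕ / Σⱼ NⱼSⱼ.
Σ NⱼSⱼ = 24766·1.24 + 21509·2.92 + 4157·4.64 + 18683·2.8 = 165117.
n_{Tier 1} = 158·18683·2.8 / 165117 = 50.06.

50.06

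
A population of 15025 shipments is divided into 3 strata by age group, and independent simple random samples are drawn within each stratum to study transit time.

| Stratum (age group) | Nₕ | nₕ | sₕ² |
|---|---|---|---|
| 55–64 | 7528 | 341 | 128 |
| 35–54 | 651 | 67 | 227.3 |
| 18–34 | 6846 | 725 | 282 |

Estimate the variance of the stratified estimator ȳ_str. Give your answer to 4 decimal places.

0.1679

Var(ȳ_str) = Σₕ Wₕ²(1 − fₕ)sₕ²/nₕ with Wₕ = Nₕ/N, N = 15025.
55–64: Wₕ = 0.50103161; term = 0.50103161²·(1 − 0.04529756)·128/341 = 0.089960919.
35–54: Wₕ = 0.04332779; term = 0.04332779²·(1 − 0.10291859)·227.3/67 = 0.0057133326.
18–34: Wₕ = 0.45564060; term = 0.45564060²·(1 − 0.10590126)·282/725 = 0.072200701.
Sum = 0.16787495.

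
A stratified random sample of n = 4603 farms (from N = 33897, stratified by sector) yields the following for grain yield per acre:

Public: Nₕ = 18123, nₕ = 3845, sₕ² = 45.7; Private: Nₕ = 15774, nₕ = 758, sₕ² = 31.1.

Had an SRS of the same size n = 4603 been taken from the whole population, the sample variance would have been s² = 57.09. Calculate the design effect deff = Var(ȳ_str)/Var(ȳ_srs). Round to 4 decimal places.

Var(ȳ_str) = Σ Wₕ²(1−fₕ)sₕ²/nₕ with Wₕ = Nₕ/33897:
  Public: (18123/33897)²·(1−3845/18123)·45.7/3845 = 0.0026766698
  Private: (15774/33897)²·(1−758/15774)·31.1/758 = 0.008457943
  → Var(ȳ_str) = 0.011134613.
Var(ȳ_srs) = (1 − 4603/33897)·57.09/4603 = 0.010718561.
deff = 0.011134613 / 0.010718561 = 1.0388.

1.0388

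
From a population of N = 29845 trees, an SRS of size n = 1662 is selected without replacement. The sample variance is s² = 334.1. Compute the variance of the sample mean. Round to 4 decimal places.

Under SRS without replacement, Var(ȳ) = (1 − f)·s²/n with f = n/N = 1662/29845 = 0.05568772.
Var(ȳ) = (1 − 0.05568772)·334.1/1662 = 0.94431228·0.20102286 = 0.18982836.

0.1898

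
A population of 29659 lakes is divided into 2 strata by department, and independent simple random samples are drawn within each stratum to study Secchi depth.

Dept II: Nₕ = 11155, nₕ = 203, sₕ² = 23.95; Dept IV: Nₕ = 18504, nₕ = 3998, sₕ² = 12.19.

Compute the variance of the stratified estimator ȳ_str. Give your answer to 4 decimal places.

Var(ȳ_str) = Σₕ Wₕ²(1 − fₕ)sₕ²/nₕ with Wₕ = Nₕ/N, N = 29659.
Dept II: Wₕ = 0.37610843; term = 0.37610843²·(1 − 0.01819812)·23.95/203 = 0.016385492.
Dept IV: Wₕ = 0.62389157; term = 0.62389157²·(1 − 0.21606139)·12.19/3998 = 9.3038179 × 10^-4.
Sum = 0.017315874.

0.0173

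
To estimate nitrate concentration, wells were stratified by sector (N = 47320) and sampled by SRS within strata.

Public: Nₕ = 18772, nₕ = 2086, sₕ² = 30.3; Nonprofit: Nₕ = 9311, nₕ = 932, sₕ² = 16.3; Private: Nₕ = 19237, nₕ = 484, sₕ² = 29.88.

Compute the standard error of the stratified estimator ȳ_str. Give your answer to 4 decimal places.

0.1122

Var(ȳ_str) = Σₕ Wₕ²(1 − fₕ)sₕ²/nₕ with Wₕ = Nₕ/N, N = 47320.
Public: Wₕ = 0.39670330; term = 0.39670330²·(1 − 0.11112295)·30.3/2086 = 0.0020318968.
Nonprofit: Wₕ = 0.19676669; term = 0.19676669²·(1 − 0.10009666)·16.3/932 = 6.093555 × 10^-4.
Private: Wₕ = 0.40653001; term = 0.40653001²·(1 − 0.02515985)·29.88/484 = 0.0099461237.
Sum = 0.012587376.
SE = √(0.012587376) = 0.1122.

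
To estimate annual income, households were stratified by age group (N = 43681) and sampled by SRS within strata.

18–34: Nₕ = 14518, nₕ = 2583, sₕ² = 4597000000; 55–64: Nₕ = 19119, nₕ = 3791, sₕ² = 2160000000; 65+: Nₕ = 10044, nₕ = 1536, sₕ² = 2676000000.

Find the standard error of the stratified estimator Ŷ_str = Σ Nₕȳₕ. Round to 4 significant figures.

Var(Ŷ_str) = Σₕ Nₕ²(1 − fₕ)sₕ²/nₕ.
18–34: 14518²·(1 − 2583/14518)·4597000000/2583 = 3.0837511 × 10^14.
55–64: 19119²·(1 − 3791/19119)·2160000000/3791 = 1.6697468 × 10^14.
65+: 10044²·(1 − 1536/10044)·2676000000/1536 = 1.488775 × 10^14.
Sum = 6.2422729 × 10^14.
SE = √(6.2422729 × 10^14) = 2.498 × 10^7.

2.498 × 10^7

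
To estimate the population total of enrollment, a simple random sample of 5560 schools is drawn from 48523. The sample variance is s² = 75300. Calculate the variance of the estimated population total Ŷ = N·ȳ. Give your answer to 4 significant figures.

Var(Ŷ) = N²·Var(ȳ) = N²·(1 − n/N)·s²/n.
f = 5560/48523 = 0.11458484; Var(ȳ) = 0.88541516·75300/5560 = 11.991324.
Var(Ŷ) = 48523² · 11.991324 = 2.8233351 × 10^10.

2.823 × 10^10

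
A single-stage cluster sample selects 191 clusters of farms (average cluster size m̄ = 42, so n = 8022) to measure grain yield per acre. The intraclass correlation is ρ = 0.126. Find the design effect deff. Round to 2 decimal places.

deff = 1 + (42 − 1)·0.126 = 1 + 5.166 = 6.166.

6.17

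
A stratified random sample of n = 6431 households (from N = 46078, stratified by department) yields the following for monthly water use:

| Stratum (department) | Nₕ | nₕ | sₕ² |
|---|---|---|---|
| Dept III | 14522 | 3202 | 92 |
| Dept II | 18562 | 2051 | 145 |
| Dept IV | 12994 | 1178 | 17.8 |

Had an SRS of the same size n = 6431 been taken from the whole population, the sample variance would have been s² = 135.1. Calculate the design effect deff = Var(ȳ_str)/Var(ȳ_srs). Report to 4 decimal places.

Var(ȳ_str) = Σ Wₕ²(1−fₕ)sₕ²/nₕ with Wₕ = Nₕ/46078:
  Dept III: (14522/46078)²·(1−3202/14522)·92/3202 = 0.0022246009
  Dept II: (18562/46078)²·(1−2051/18562)·145/2051 = 0.010205006
  Dept IV: (12994/46078)²·(1−1178/12994)·17.8/1178 = 0.0010926997
  → Var(ȳ_str) = 0.013522307.
Var(ȳ_srs) = (1 − 6431/46078)·135.1/6431 = 0.018075634.
deff = 0.013522307 / 0.018075634 = 0.7481.

0.7481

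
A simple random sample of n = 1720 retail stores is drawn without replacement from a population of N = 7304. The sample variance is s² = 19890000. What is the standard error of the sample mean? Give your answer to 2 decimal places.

Under SRS without replacement, Var(ȳ) = (1 − f)·s²/n with f = n/N = 1720/7304 = 0.23548740.
Var(ȳ) = (1 − 0.23548740)·19890000/1720 = 0.76451260·11563.953 = 8840.7881.
SE(ȳ) = √(8840.7881) = 94.03.

94.03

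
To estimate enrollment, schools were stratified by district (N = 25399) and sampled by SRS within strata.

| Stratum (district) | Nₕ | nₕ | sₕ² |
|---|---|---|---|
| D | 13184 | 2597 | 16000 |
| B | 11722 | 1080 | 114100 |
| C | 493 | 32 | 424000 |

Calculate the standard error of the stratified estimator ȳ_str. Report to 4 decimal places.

Var(ȳ_str) = Σₕ Wₕ²(1 − fₕ)sₕ²/nₕ with Wₕ = Nₕ/N, N = 25399.
D: Wₕ = 0.51907555; term = 0.51907555²·(1 − 0.19698119)·16000/2597 = 1.3330146.
B: Wₕ = 0.46151423; term = 0.46151423²·(1 − 0.09213445)·114100/1080 = 20.429307.
C: Wₕ = 0.01941021; term = 0.01941021²·(1 − 0.06490872)·424000/32 = 4.6679961.
Sum = 26.430318.
SE = √(26.430318) = 5.1410.

5.1410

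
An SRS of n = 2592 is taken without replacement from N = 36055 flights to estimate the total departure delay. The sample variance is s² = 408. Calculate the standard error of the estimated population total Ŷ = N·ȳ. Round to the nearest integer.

Var(Ŷ) = N²·Var(ȳ) = N²·(1 − n/N)·s²/n.
f = 2592/36055 = 0.07189017; Var(ȳ) = 0.92810983·408/2592 = 0.14609136.
Var(Ŷ) = 36055² · 0.14609136 = 1.8991337 × 10^8.
SE(Ŷ) = √(1.8991337 × 10^8) = 13781.

13781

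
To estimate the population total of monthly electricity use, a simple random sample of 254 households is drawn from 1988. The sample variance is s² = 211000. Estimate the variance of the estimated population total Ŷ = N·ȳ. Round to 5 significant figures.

Var(Ŷ) = N²·Var(ȳ) = N²·(1 − n/N)·s²/n.
f = 254/1988 = 0.12776660; Var(ȳ) = 0.87223340·211000/254 = 724.57184.
Var(Ŷ) = 1988² · 724.57184 = 2.8636123 × 10^9.

2.8636 × 10^9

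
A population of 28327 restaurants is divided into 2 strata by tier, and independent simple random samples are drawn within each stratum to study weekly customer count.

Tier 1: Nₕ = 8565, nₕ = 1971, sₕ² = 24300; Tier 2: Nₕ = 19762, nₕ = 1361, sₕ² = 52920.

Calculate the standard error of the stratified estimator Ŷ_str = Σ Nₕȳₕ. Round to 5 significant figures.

Var(Ŷ_str) = Σₕ Nₕ²(1 − fₕ)sₕ²/nₕ.
Tier 1: 8565²·(1 − 1971/8565)·24300/1971 = 6.962993 × 10^8.
Tier 2: 19762²·(1 − 1361/19762)·52920/1361 = 1.4139499 × 10^10.
Sum = 1.4835798 × 10^10.
SE = √(1.4835798 × 10^10) = 121800.

121800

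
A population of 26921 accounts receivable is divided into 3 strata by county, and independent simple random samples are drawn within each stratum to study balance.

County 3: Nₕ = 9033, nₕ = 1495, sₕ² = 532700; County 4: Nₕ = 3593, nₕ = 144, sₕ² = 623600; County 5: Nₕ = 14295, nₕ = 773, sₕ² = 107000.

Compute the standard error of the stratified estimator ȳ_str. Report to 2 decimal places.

12.02

Var(ȳ_str) = Σₕ Wₕ²(1 − fₕ)sₕ²/nₕ with Wₕ = Nₕ/N, N = 26921.
County 3: Wₕ = 0.33553731; term = 0.33553731²·(1 − 0.16550426)·532700/1495 = 33.477057.
County 4: Wₕ = 0.13346458; term = 0.13346458²·(1 − 0.04007793)·623600/144 = 74.047713.
County 5: Wₕ = 0.53099811; term = 0.53099811²·(1 − 0.05407485)·107000/773 = 36.918751.
Sum = 144.44352.
SE = √(144.44352) = 12.02.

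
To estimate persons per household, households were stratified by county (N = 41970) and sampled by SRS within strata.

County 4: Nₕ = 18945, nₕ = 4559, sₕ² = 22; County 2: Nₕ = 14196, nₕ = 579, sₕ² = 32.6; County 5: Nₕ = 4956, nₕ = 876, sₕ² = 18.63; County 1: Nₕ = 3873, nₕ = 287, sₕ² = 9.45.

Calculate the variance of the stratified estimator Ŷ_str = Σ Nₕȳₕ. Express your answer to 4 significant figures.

Var(Ŷ_str) = Σₕ Nₕ²(1 − fₕ)sₕ²/nₕ.
County 4: 18945²·(1 − 4559/18945)·22/4559 = 1.3151877 × 10^6.
County 2: 14196²·(1 − 579/14196)·32.6/579 = 1.0883948 × 10^7.
County 5: 4956²·(1 − 876/4956)·18.63/876 = 430031.44.
County 1: 3873²·(1 − 287/3873)·9.45/287 = 457306.84.
Sum = 1.3086474 × 10^7.

1.309 × 10^7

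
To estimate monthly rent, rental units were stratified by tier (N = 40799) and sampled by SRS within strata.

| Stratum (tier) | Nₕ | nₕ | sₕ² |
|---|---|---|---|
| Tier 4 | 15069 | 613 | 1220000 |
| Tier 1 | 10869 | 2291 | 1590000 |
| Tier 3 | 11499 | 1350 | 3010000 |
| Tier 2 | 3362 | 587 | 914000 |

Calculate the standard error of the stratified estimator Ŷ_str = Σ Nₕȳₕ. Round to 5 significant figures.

879190

Var(Ŷ_str) = Σₕ Nₕ²(1 − fₕ)sₕ²/nₕ.
Tier 4: 15069²·(1 − 613/15069)·1220000/613 = 4.3354275 × 10^11.
Tier 1: 10869²·(1 − 2291/10869)·1590000/2291 = 6.4706464 × 10^10.
Tier 3: 11499²·(1 − 1350/11499)·3010000/1350 = 2.6020525 × 10^11.
Tier 2: 3362²·(1 − 587/3362)·914000/587 = 1.4526761 × 10^10.
Sum = 7.7298123 × 10^11.
SE = √(7.7298123 × 10^11) = 879190.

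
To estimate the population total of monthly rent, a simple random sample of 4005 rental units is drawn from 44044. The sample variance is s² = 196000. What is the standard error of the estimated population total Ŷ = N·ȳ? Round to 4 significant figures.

293800

Var(Ŷ) = N²·Var(ȳ) = N²·(1 − n/N)·s²/n.
f = 4005/44044 = 0.09093180; Var(ȳ) = 0.90906820·196000/4005 = 44.488731.
Var(Ŷ) = 44044² · 44.488731 = 8.630253 × 10^10.
SE(Ŷ) = √(8.630253 × 10^10) = 293800.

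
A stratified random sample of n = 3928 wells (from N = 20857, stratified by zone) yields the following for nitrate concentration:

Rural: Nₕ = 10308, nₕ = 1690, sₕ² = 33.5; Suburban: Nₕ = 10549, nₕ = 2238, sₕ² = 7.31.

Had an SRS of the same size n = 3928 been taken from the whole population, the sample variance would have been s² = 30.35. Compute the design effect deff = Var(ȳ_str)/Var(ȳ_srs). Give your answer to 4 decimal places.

Var(ȳ_str) = Σ Wₕ²(1−fₕ)sₕ²/nₕ with Wₕ = Nₕ/20857:
  Rural: (10308/20857)²·(1−1690/10308)·33.5/1690 = 0.0040479517
  Suburban: (10549/20857)²·(1−2238/10549)·7.31/2238 = 6.5829141 × 10^-4
  → Var(ȳ_str) = 0.0047062431.
Var(ȳ_srs) = (1 − 3928/20857)·30.35/3928 = 0.0062714315.
deff = 0.0047062431 / 0.0062714315 = 0.7504.

0.7504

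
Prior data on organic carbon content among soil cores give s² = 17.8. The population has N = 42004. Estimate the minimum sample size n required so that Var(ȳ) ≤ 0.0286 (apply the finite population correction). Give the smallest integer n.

614

Without fpc, n₀ = s²/D = 17.8/0.0286 = 622.3776.
With fpc, (1 − n/N)·s²/n ≤ D requires n ≥ n₀/(1 + n₀/N) = 622.3776/(1 + 622.3776/42004) = 613.2904.
Rounding up, n = 614.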